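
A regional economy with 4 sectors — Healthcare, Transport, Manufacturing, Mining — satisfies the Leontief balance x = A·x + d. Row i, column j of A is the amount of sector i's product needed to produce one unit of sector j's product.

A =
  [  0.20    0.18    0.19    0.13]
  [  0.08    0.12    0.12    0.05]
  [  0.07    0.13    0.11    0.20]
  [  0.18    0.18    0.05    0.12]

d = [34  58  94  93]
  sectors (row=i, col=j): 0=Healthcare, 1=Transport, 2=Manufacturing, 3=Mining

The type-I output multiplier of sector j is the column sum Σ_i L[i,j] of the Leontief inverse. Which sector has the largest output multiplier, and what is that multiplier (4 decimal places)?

Transport (2.2779)

Form M = I − A:
  [  0.80   -0.18   -0.19   -0.13]
  [ -0.08    0.88   -0.12   -0.05]
  [ -0.07   -0.13    0.89   -0.20]
  [ -0.18   -0.18   -0.05    0.88]
Leontief inverse L = M⁻¹:
  [  1.3930    0.4034    0.3693    0.3127]
  [  0.1741    1.2326    0.2114    0.1438]
  [  0.2097    0.2907    1.2259    0.3261]
  [  0.3325    0.3512    0.1885    1.2483]
Total output x = L · d:
  x_0 = 1.3930·34 + 0.4034·58 + 0.3693·94 + 0.3127·93 = 134.5573
  x_1 = 0.1741·34 + 1.2326·58 + 0.2114·94 + 0.1438·93 = 110.6641
  x_2 = 0.2097·34 + 0.2907·58 + 1.2259·94 + 0.3261·93 = 169.5508
  x_3 = 0.3325·34 + 0.3512·58 + 0.1885·94 + 1.2483·93 = 165.4743
Output multipliers (column sums of L):
  Healthcare: 2.1093
  Transport: 2.2779
  Manufacturing: 1.9951
  Mining: 2.0308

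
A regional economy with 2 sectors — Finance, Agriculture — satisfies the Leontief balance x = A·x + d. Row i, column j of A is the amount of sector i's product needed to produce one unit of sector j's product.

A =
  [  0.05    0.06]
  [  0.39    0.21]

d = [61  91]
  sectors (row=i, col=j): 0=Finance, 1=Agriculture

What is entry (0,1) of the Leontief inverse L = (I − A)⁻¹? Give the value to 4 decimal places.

Form M = I − A:
  [  0.95   -0.06]
  [ -0.39    0.79]
Leontief inverse L = M⁻¹:
  [  1.0865    0.0825]
  [  0.5364    1.3066]
Total output x = L · d:
  x_0 = 1.0865·61 + 0.0825·91 = 73.7863
  x_1 = 0.5364·61 + 1.3066·91 = 151.6160

L[0,1] = 0.0825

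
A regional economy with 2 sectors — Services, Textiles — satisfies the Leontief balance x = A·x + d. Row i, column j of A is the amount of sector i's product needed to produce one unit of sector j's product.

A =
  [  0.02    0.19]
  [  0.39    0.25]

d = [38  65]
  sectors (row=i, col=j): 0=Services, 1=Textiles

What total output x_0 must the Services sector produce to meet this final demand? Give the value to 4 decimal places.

Form M = I − A:
  [  0.98   -0.19]
  [ -0.39    0.75]
Leontief inverse L = M⁻¹:
  [  1.1348    0.2875]
  [  0.5901    1.4828]
Total output x = L · d:
  x_0 = 1.1348·38 + 0.2875·65 = 61.8097
  x_1 = 0.5901·38 + 1.4828·65 = 118.8077

61.8097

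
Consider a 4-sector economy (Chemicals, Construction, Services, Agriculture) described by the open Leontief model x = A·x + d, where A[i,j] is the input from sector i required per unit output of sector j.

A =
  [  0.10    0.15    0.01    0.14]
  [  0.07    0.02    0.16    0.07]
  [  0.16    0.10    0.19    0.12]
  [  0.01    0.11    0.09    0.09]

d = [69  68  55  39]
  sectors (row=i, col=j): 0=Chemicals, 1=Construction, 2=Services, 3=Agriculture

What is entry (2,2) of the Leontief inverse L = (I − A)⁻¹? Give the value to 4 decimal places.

Form M = I − A:
  [  0.90   -0.15   -0.01   -0.14]
  [ -0.07    0.98   -0.16   -0.07]
  [ -0.16   -0.10    0.81   -0.12]
  [ -0.01   -0.11   -0.09    0.91]
Leontief inverse L = M⁻¹:
  [  1.1430    0.2055    0.0771    0.2018]
  [  0.1261    1.0780    0.2292    0.1325]
  [  0.2491    0.1962    1.3014    0.2250]
  [  0.0524    0.1520    0.1573    1.1394]
Total output x = L · d:
  x_0 = 1.1430·69 + 0.2055·68 + 0.0771·55 + 0.2018·39 = 104.9562
  x_1 = 0.1261·69 + 1.0780·68 + 0.2292·55 + 0.1325·39 = 99.7764
  x_2 = 0.2491·69 + 0.1962·68 + 1.3014·55 + 0.2250·39 = 110.8829
  x_3 = 0.0524·69 + 0.1520·68 + 0.1573·55 + 1.1394·39 = 67.0378

L[2,2] = 1.3014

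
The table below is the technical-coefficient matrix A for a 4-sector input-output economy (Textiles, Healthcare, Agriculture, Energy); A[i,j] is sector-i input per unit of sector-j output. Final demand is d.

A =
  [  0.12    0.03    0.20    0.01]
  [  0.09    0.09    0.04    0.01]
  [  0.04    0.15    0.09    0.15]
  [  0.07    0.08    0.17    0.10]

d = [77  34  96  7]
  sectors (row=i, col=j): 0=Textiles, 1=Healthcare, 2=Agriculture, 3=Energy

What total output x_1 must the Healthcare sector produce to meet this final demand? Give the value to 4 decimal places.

Form M = I − A:
  [  0.88   -0.03   -0.20   -0.01]
  [ -0.09    0.91   -0.04   -0.01]
  [ -0.04   -0.15    0.91   -0.15]
  [ -0.07   -0.08   -0.17    0.90]
Leontief inverse L = M⁻¹:
  [  1.1623    0.0881    0.2703    0.0590]
  [  0.1202    1.1186    0.0807    0.0272]
  [  0.0904    0.2124    1.1650    0.1975]
  [  0.1182    0.1464    0.2483    1.1554]
Total output x = L · d:
  x_0 = 1.1623·77 + 0.0881·34 + 0.2703·96 + 0.0590·7 = 118.8607
  x_1 = 0.1202·77 + 1.1186·34 + 0.0807·96 + 0.0272·7 = 55.2237
  x_2 = 0.0904·77 + 0.2124·34 + 1.1650·96 + 0.1975·7 = 127.4038
  x_3 = 0.1182·77 + 0.1464·34 + 0.2483·96 + 1.1554·7 = 45.9964

55.2237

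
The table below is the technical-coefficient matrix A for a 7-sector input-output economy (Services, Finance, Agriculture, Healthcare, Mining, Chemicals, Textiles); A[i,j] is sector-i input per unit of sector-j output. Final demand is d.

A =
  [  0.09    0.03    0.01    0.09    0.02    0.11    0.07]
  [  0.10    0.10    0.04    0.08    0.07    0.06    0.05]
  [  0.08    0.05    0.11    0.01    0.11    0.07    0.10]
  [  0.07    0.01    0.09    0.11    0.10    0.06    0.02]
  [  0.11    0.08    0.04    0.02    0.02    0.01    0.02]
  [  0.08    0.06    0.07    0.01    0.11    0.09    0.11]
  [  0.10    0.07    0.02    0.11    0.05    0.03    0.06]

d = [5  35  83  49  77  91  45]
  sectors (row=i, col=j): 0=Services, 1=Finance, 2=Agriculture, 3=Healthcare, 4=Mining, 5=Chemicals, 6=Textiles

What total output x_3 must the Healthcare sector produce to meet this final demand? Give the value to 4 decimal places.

Form M = I − A:
  [  0.91   -0.03   -0.01   -0.09   -0.02   -0.11   -0.07]
  [ -0.10    0.90   -0.04   -0.08   -0.07   -0.06   -0.05]
  [ -0.08   -0.05    0.89   -0.01   -0.11   -0.07   -0.10]
  [ -0.07   -0.01   -0.09    0.89   -0.10   -0.06   -0.02]
  [ -0.11   -0.08   -0.04   -0.02    0.98   -0.01   -0.02]
  [ -0.08   -0.06   -0.07   -0.01   -0.11    0.91   -0.11]
  [ -0.10   -0.07   -0.02   -0.11   -0.05   -0.03    0.94]
Leontief inverse L = M⁻¹:
  [  1.1579    0.0695    0.0492    0.1420    0.0729    0.1624    0.1187]
  [  0.1820    1.1508    0.0853    0.1398    0.1283    0.1185    0.1034]
  [  0.1681    0.1069    1.1582    0.0648    0.1703    0.1279    0.1614]
  [  0.1433    0.0521    0.1384    1.1576    0.1564    0.1117    0.0692]
  [  0.1598    0.1106    0.0650    0.0577    1.0530    0.0488    0.0540]
  [  0.1683    0.1176    0.1156    0.0666    0.1691    1.1478    0.1704]
  [  0.1710    0.1111    0.0596    0.1676    0.1006    0.0811    1.1040]
Total output x = L · d:
  x_0 = 1.1579·5 + 0.0695·35 + 0.0492·83 + 0.1420·49 + 0.0729·77 + 0.1624·91 + 0.1187·45 = 45.0002
  x_1 = 0.1820·5 + 1.1508·35 + 0.0853·83 + 0.1398·49 + 0.1283·77 + 0.1185·91 + 0.1034·45 = 80.4373
  x_2 = 0.1681·5 + 0.1069·35 + 1.1582·83 + 0.0648·49 + 0.1703·77 + 0.1279·91 + 0.1614·45 = 135.9026
  x_3 = 0.1433·5 + 0.0521·35 + 0.1384·83 + 1.1576·49 + 0.1564·77 + 0.1117·91 + 0.0692·45 = 96.0692
  x_4 = 0.1598·5 + 0.1106·35 + 0.0650·83 + 0.0577·49 + 1.0530·77 + 0.0488·91 + 0.0540·45 = 100.8431
  x_5 = 0.1683·5 + 0.1176·35 + 0.1156·83 + 0.0666·49 + 0.1691·77 + 1.1478·91 + 0.1704·45 = 142.9571
  x_6 = 0.1710·5 + 0.1111·35 + 0.0596·83 + 0.1676·49 + 0.1006·77 + 0.0811·91 + 1.1040·45 = 82.7097

96.0692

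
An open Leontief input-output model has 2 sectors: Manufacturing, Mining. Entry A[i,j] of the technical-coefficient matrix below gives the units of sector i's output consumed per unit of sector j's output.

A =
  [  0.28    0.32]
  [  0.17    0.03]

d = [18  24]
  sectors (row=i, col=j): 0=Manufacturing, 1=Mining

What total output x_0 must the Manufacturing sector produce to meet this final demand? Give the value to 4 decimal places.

Form M = I − A:
  [  0.72   -0.32]
  [ -0.17    0.97]
Leontief inverse L = M⁻¹:
  [  1.5062    0.4969]
  [  0.2640    1.1180]
Total output x = L · d:
  x_0 = 1.5062·18 + 0.4969·24 = 39.0373
  x_1 = 0.2640·18 + 1.1180·24 = 31.5839

39.0373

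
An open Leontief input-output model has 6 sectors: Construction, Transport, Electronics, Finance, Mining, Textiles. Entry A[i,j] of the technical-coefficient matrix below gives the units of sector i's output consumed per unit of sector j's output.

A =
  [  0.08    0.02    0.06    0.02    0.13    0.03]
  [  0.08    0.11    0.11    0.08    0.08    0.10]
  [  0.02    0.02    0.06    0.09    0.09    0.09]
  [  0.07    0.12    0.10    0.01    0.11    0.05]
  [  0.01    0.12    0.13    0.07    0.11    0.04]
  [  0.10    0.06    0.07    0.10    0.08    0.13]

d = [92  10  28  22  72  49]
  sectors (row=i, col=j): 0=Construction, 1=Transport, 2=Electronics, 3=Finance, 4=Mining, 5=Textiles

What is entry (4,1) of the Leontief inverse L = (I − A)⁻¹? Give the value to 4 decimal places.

L[4,1] = 0.1925

Form M = I − A:
  [  0.92   -0.02   -0.06   -0.02   -0.13   -0.03]
  [ -0.08    0.89   -0.11   -0.08   -0.08   -0.10]
  [ -0.02   -0.02    0.94   -0.09   -0.09   -0.09]
  [ -0.07   -0.12   -0.10    0.99   -0.11   -0.05]
  [ -0.01   -0.12   -0.13   -0.07    0.89   -0.04]
  [ -0.10   -0.06   -0.07   -0.10   -0.08    0.87]
Leontief inverse L = M⁻¹:
  [  1.1095    0.0664    0.1169    0.0592    0.1935    0.0703]
  [  0.1404    1.1879    0.2023    0.1482    0.1822    0.1792]
  [  0.0584    0.0757    1.1232    0.1349    0.1584    0.1419]
  [  0.1157    0.1845    0.1780    1.0687    0.1938    0.1139]
  [  0.0562    0.1925    0.2137    0.1317    1.1968    0.1088]
  [  0.1604    0.1346    0.1579    0.1628    0.1799    1.2044]
Total output x = L · d:
  x_0 = 1.1095·92 + 0.0664·10 + 0.1169·28 + 0.0592·22 + 0.1935·72 + 0.0703·49 = 124.6871
  x_1 = 0.1404·92 + 1.1879·10 + 0.2023·28 + 0.1482·22 + 0.1822·72 + 0.1792·49 = 55.6206
  x_2 = 0.0584·92 + 0.0757·10 + 1.1232·28 + 0.1349·22 + 0.1584·72 + 0.1419·49 = 58.9075
  x_3 = 0.1157·92 + 0.1845·10 + 0.1780·28 + 1.0687·22 + 0.1938·72 + 0.1139·49 = 60.5250
  x_4 = 0.0562·92 + 0.1925·10 + 0.2137·28 + 0.1317·22 + 1.1968·72 + 0.1088·49 = 107.4818
  x_5 = 0.1604·92 + 0.1346·10 + 0.1579·28 + 0.1628·22 + 0.1799·72 + 1.2044·49 = 96.0696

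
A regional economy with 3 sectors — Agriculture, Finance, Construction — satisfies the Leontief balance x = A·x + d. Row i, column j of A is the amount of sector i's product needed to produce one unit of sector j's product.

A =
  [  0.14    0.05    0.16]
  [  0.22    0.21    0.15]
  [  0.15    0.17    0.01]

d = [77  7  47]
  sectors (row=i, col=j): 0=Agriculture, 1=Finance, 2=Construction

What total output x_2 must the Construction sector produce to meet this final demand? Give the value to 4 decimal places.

Form M = I − A:
  [  0.86   -0.05   -0.16]
  [ -0.22    0.79   -0.15]
  [ -0.15   -0.17    0.99]
Leontief inverse L = M⁻¹:
  [  1.2328    0.1250    0.2182]
  [  0.3915    1.3482    0.2676]
  [  0.2540    0.2504    1.0891]
Total output x = L · d:
  x_0 = 1.2328·77 + 0.1250·7 + 0.2182·47 = 106.0560
  x_1 = 0.3915·77 + 1.3482·7 + 0.2676·47 = 52.1613
  x_2 = 0.2540·77 + 0.2504·7 + 1.0891·47 = 72.5008

72.5008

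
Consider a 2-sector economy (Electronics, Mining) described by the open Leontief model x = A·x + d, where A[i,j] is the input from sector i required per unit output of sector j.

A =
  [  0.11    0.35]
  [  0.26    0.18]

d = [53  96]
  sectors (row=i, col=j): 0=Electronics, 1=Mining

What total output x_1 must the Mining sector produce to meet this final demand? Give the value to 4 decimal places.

155.3225

Form M = I − A:
  [  0.89   -0.35]
  [ -0.26    0.82]
Leontief inverse L = M⁻¹:
  [  1.2837    0.5479]
  [  0.4070    1.3932]
Total output x = L · d:
  x_0 = 1.2837·53 + 0.5479·96 = 120.6324
  x_1 = 0.4070·53 + 1.3932·96 = 155.3225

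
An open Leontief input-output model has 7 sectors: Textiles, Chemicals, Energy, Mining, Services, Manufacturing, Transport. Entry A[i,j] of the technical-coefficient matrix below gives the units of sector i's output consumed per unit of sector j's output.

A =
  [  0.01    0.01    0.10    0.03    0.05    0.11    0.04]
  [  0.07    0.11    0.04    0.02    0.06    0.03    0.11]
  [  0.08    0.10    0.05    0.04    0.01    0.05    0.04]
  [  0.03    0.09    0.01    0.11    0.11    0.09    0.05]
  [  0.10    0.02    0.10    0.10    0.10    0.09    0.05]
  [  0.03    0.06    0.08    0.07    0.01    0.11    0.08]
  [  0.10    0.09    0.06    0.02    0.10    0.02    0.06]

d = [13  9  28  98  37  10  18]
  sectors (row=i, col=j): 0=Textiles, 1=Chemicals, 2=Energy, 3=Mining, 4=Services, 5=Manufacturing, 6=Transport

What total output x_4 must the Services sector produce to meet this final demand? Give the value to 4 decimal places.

Form M = I − A:
  [  0.99   -0.01   -0.10   -0.03   -0.05   -0.11   -0.04]
  [ -0.07    0.89   -0.04   -0.02   -0.06   -0.03   -0.11]
  [ -0.08   -0.10    0.95   -0.04   -0.01   -0.05   -0.04]
  [ -0.03   -0.09   -0.01    0.89   -0.11   -0.09   -0.05]
  [ -0.10   -0.02   -0.10   -0.10    0.90   -0.09   -0.05]
  [ -0.03   -0.06   -0.08   -0.07   -0.01    0.89   -0.08]
  [ -0.10   -0.09   -0.06   -0.02   -0.10   -0.02    0.94]
Leontief inverse L = M⁻¹:
  [  1.0482    0.0544    0.1400    0.0661    0.0819    0.1560    0.0781]
  [  0.1214    1.1651    0.0910    0.0568    0.1112    0.0800    0.1611]
  [  0.1166    0.1467    1.0900    0.0708    0.0473    0.0944    0.0828]
  [  0.0845    0.1518    0.0658    1.1669    0.1720    0.1571    0.1088]
  [  0.1575    0.0849    0.1650    0.1607    1.1609    0.1677    0.1082]
  [  0.0760    0.1192    0.1262    0.1115    0.0546    1.1638    0.1304]
  [  0.1507    0.1415    0.1148    0.0613    0.1507    0.0762    1.1095]
Total output x = L · d:
  x_0 = 1.0482·13 + 0.0544·9 + 0.1400·28 + 0.0661·98 + 0.0819·37 + 0.1560·10 + 0.0781·18 = 30.5062
  x_1 = 0.1214·13 + 1.1651·9 + 0.0910·28 + 0.0568·98 + 0.1112·37 + 0.0800·10 + 0.1611·18 = 27.9897
  x_2 = 0.1166·13 + 0.1467·9 + 1.0900·28 + 0.0708·98 + 0.0473·37 + 0.0944·10 + 0.0828·18 = 44.4803
  x_3 = 0.0845·13 + 0.1518·9 + 0.0658·28 + 1.1669·98 + 0.1720·37 + 0.1571·10 + 0.1088·18 = 128.5594
  x_4 = 0.1575·13 + 0.0849·9 + 0.1650·28 + 0.1607·98 + 1.1609·37 + 0.1677·10 + 0.1082·18 = 69.7556
  x_5 = 0.0760·13 + 0.1192·9 + 0.1262·28 + 0.1115·98 + 0.0546·37 + 1.1638·10 + 0.1304·18 = 32.5288
  x_6 = 0.1507·13 + 0.1415·9 + 0.1148·28 + 0.0613·98 + 0.1507·37 + 0.0762·10 + 1.1095·18 = 38.7615

69.7556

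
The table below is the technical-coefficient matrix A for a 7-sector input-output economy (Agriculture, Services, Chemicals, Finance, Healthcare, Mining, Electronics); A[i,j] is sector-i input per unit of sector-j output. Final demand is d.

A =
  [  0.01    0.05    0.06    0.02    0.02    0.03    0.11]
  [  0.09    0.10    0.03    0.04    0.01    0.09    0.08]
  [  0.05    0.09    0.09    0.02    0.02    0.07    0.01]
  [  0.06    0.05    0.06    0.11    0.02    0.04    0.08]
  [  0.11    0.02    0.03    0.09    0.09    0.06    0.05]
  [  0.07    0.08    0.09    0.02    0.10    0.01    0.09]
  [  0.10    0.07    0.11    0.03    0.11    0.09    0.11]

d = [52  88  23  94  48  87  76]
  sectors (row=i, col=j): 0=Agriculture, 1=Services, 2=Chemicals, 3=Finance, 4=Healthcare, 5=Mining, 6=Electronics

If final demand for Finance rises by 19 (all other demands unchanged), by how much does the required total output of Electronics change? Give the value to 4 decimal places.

Form M = I − A:
  [  0.99   -0.05   -0.06   -0.02   -0.02   -0.03   -0.11]
  [ -0.09    0.90   -0.03   -0.04   -0.01   -0.09   -0.08]
  [ -0.05   -0.09    0.91   -0.02   -0.02   -0.07   -0.01]
  [ -0.06   -0.05   -0.06    0.89   -0.02   -0.04   -0.08]
  [ -0.11   -0.02   -0.03   -0.09    0.91   -0.06   -0.05]
  [ -0.07   -0.08   -0.09   -0.02   -0.10    0.99   -0.09]
  [ -0.10   -0.07   -0.11   -0.03   -0.11   -0.09    0.89]
Leontief inverse L = M⁻¹:
  [  1.0519    0.0899    0.1018    0.0420    0.0530    0.0660    0.1527]
  [  0.1436    1.1559    0.0848    0.0702    0.0516    0.1346    0.1454]
  [  0.0899    0.1348    1.1303    0.0424    0.0471    0.1043    0.0529]
  [  0.1104    0.1005    0.1129    1.1454    0.0570    0.0828    0.1385]
  [  0.1624    0.0673    0.0824    0.1291    1.1326    0.1009    0.1125]
  [  0.1289    0.1338    0.1444    0.0556    0.1434    1.0609    0.1499]
  [  0.1774    0.1429    0.1864    0.0757    0.1722    0.1534    1.1925]
Total output x = L · d:
  x_0 = 1.0519·52 + 0.0899·88 + 0.1018·23 + 0.0420·94 + 0.0530·48 + 0.0660·87 + 0.1527·76 = 88.7844
  x_1 = 0.1436·52 + 1.1559·88 + 0.0848·23 + 0.0702·94 + 0.0516·48 + 0.1346·87 + 0.1454·76 = 142.9781
  x_2 = 0.0899·52 + 0.1348·88 + 1.1303·23 + 0.0424·94 + 0.0471·48 + 0.1043·87 + 0.0529·76 = 61.8706
  x_3 = 0.1104·52 + 0.1005·88 + 0.1129·23 + 1.1454·94 + 0.0570·48 + 0.0828·87 + 0.1385·76 = 145.3146
  x_4 = 0.1624·52 + 0.0673·88 + 0.0824·23 + 0.1291·94 + 1.1326·48 + 0.1009·87 + 0.1125·76 = 100.0976
  x_5 = 0.1289·52 + 0.1338·88 + 0.1444·23 + 0.0556·94 + 0.1434·48 + 1.0609·87 + 0.1499·76 = 137.6038
  x_6 = 0.1774·52 + 0.1429·88 + 0.1864·23 + 0.0757·94 + 0.1722·48 + 0.1534·87 + 1.1925·76 = 145.4463
Δx_6 = L[6,3] · Δd_3 = 0.0757 · 19 = 1.4375

1.4375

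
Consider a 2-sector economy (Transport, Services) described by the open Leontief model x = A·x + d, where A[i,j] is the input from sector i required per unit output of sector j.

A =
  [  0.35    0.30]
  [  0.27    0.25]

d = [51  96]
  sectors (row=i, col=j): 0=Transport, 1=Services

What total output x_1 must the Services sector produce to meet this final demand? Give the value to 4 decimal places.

Form M = I − A:
  [  0.65   -0.30]
  [ -0.27    0.75]
Leontief inverse L = M⁻¹:
  [  1.8450    0.7380]
  [  0.6642    1.5990]
Total output x = L · d:
  x_0 = 1.8450·51 + 0.7380·96 = 164.9446
  x_1 = 0.6642·51 + 1.5990·96 = 187.3801

187.3801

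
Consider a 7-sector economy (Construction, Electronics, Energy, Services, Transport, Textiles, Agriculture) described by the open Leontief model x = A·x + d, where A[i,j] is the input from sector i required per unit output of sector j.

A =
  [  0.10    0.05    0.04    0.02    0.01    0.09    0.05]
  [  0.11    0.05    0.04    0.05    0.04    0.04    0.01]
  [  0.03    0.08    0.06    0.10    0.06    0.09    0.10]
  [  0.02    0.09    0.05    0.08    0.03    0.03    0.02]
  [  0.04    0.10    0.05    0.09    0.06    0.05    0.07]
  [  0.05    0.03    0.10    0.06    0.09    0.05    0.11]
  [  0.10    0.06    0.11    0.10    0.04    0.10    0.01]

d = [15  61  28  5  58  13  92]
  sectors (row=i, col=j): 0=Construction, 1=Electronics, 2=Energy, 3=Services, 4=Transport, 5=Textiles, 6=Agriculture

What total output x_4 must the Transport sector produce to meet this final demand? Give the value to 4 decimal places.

Form M = I − A:
  [  0.90   -0.05   -0.04   -0.02   -0.01   -0.09   -0.05]
  [ -0.11    0.95   -0.04   -0.05   -0.04   -0.04   -0.01]
  [ -0.03   -0.08    0.94   -0.10   -0.06   -0.09   -0.10]
  [ -0.02   -0.09   -0.05    0.92   -0.03   -0.03   -0.02]
  [ -0.04   -0.10   -0.05   -0.09    0.94   -0.05   -0.07]
  [ -0.05   -0.03   -0.10   -0.06   -0.09    0.95   -0.11]
  [ -0.10   -0.06   -0.11   -0.10   -0.04   -0.10    0.99]
Leontief inverse L = M⁻¹:
  [  1.1444    0.0866    0.0818    0.0603    0.0394    0.1328    0.0857]
  [  0.1489    1.0866    0.0736    0.0861    0.0644    0.0772    0.0408]
  [  0.0871    0.1395    1.1205    0.1669    0.1039    0.1464    0.1460]
  [  0.0539    0.1262    0.0819    1.1182    0.0546    0.0612    0.0455]
  [  0.0913    0.1523    0.0995    0.1464    1.0963    0.0981    0.1076]
  [  0.1040    0.0896    0.1583    0.1266    0.1319    1.1088    0.1572]
  [  0.1539    0.1181    0.1655    0.1615    0.0826    0.1565    1.0623]
Total output x = L · d:
  x_0 = 1.1444·15 + 0.0866·61 + 0.0818·28 + 0.0603·5 + 0.0394·58 + 0.1328·13 + 0.0857·92 = 36.9358
  x_1 = 0.1489·15 + 1.0866·61 + 0.0736·28 + 0.0861·5 + 0.0644·58 + 0.0772·13 + 0.0408·92 = 79.4981
  x_2 = 0.0871·15 + 0.1395·61 + 1.1205·28 + 0.1669·5 + 0.1039·58 + 0.1464·13 + 0.1460·92 = 63.3887
  x_3 = 0.0539·15 + 0.1262·61 + 0.0819·28 + 1.1182·5 + 0.0546·58 + 0.0612·13 + 0.0455·92 = 24.5435
  x_4 = 0.0913·15 + 0.1523·61 + 0.0995·28 + 0.1464·5 + 1.0963·58 + 0.0981·13 + 0.1076·92 = 88.9385
  x_5 = 0.1040·15 + 0.0896·61 + 0.1583·28 + 0.1266·5 + 0.1319·58 + 1.1088·13 + 0.1572·92 = 48.6245
  x_6 = 0.1539·15 + 0.1181·61 + 0.1655·28 + 0.1615·5 + 0.0826·58 + 0.1565·13 + 1.0623·92 = 119.5056

88.9385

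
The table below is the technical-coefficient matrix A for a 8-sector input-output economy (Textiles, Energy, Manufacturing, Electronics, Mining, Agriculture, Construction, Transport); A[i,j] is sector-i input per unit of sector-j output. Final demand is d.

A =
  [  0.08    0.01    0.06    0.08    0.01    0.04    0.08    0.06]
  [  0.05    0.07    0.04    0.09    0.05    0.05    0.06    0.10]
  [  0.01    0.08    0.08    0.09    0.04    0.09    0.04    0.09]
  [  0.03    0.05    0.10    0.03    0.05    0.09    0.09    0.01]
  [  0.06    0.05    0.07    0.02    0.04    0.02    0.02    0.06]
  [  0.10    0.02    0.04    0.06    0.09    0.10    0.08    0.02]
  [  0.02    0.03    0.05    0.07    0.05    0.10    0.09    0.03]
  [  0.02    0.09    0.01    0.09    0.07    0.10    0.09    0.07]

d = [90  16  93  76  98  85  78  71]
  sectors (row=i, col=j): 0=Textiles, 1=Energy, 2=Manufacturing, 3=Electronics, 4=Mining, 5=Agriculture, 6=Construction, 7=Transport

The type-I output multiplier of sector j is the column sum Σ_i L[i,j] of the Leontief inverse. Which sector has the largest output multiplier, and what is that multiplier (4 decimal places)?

Agriculture (2.1328)

Form M = I − A:
  [  0.92   -0.01   -0.06   -0.08   -0.01   -0.04   -0.08   -0.06]
  [ -0.05    0.93   -0.04   -0.09   -0.05   -0.05   -0.06   -0.10]
  [ -0.01   -0.08    0.92   -0.09   -0.04   -0.09   -0.04   -0.09]
  [ -0.03   -0.05   -0.10    0.97   -0.05   -0.09   -0.09   -0.01]
  [ -0.06   -0.05   -0.07   -0.02    0.96   -0.02   -0.02   -0.06]
  [ -0.10   -0.02   -0.04   -0.06   -0.09    0.90   -0.08   -0.02]
  [ -0.02   -0.03   -0.05   -0.07   -0.05   -0.10    0.91   -0.03]
  [ -0.02   -0.09   -0.01   -0.09   -0.07   -0.10   -0.09    0.93]
Leontief inverse L = M⁻¹:
  [  1.1146    0.0472    0.1061    0.1327    0.0495    0.1035    0.1388    0.0986]
  [  0.0930    1.1193    0.0931    0.1532    0.1005    0.1242    0.1292    0.1503]
  [  0.0547    0.1327    1.1353    0.1557    0.0949    0.1691    0.1099    0.1426]
  [  0.0695    0.0904    0.1491    1.0862    0.0945    0.1562    0.1472    0.0545]
  [  0.0886    0.0841    0.1055    0.0649    1.0715    0.0674    0.0636    0.0983]
  [  0.1486    0.0596    0.0949    0.1182    0.1366    1.1687    0.1450    0.0651]
  [  0.0594    0.0679    0.0976    0.1217    0.0949    0.1657    1.1484    0.0686]
  [  0.0687    0.1388    0.0655    0.1538    0.1255    0.1780    0.1624    1.1198]
Total output x = L · d:
  x_0 = 1.1146·90 + 0.0472·16 + 0.1061·93 + 0.1327·76 + 0.0495·98 + 0.1035·85 + 0.1388·78 + 0.0986·71 = 152.5023
  x_1 = 0.0930·90 + 1.1193·16 + 0.0931·93 + 0.1532·76 + 0.1005·98 + 0.1242·85 + 0.1292·78 + 0.1503·71 = 87.7318
  x_2 = 0.0547·90 + 0.1327·16 + 1.1353·93 + 0.1557·76 + 0.0949·98 + 0.1691·85 + 0.1099·78 + 0.1426·71 = 166.8378
  x_3 = 0.0695·90 + 0.0904·16 + 0.1491·93 + 1.0862·76 + 0.0945·98 + 0.1562·85 + 0.1472·78 + 0.0545·71 = 142.0063
  x_4 = 0.0886·90 + 0.0841·16 + 0.1055·93 + 0.0649·76 + 1.0715·98 + 0.0674·85 + 0.0636·78 + 0.0983·71 = 146.7402
  x_5 = 0.1486·90 + 0.0596·16 + 0.0949·93 + 0.1182·76 + 0.1366·98 + 1.1687·85 + 0.1450·78 + 0.0651·71 = 160.8091
  x_6 = 0.0594·90 + 0.0679·16 + 0.0976·93 + 0.1217·76 + 0.0949·98 + 0.1657·85 + 1.1484·78 + 0.0686·71 = 142.5888
  x_7 = 0.0687·90 + 0.1388·16 + 0.0655·93 + 0.1538·76 + 0.1255·98 + 0.1780·85 + 0.1624·78 + 1.1198·71 = 145.7856
Output multipliers (column sums of L):
  Textiles: 1.6970
  Energy: 1.7401
  Manufacturing: 1.8471
  Electronics: 1.9865
  Mining: 1.7679
  Agriculture: 2.1328
  Construction: 2.0446
  Transport: 1.7979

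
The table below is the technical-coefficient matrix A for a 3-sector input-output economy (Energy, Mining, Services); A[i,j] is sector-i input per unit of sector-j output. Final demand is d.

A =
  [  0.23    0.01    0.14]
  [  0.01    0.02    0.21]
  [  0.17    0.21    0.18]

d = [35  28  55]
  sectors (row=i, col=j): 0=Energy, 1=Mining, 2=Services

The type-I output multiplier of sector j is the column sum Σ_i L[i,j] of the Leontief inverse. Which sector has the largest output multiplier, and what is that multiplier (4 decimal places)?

Form M = I − A:
  [  0.77   -0.01   -0.14]
  [ -0.01    0.98   -0.21]
  [ -0.17   -0.21    0.82]
Leontief inverse L = M⁻¹:
  [  1.3544    0.0671    0.2484]
  [  0.0783    1.0835    0.2909]
  [  0.3008    0.2914    1.3455]
Total output x = L · d:
  x_0 = 1.3544·35 + 0.0671·28 + 0.2484·55 = 62.9448
  x_1 = 0.0783·35 + 1.0835·28 + 0.2909·55 = 49.0761
  x_2 = 0.3008·35 + 0.2914·28 + 1.3455·55 = 92.6910
Output multipliers (column sums of L):
  Energy: 1.7335
  Mining: 1.4420
  Services: 1.8848

Services (1.8848)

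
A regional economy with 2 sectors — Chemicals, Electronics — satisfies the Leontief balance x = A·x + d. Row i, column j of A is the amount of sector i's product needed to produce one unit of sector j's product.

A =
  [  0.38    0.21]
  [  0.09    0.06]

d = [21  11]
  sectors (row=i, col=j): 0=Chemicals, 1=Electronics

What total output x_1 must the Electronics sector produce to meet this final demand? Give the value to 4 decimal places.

Form M = I − A:
  [  0.62   -0.21]
  [ -0.09    0.94]
Leontief inverse L = M⁻¹:
  [  1.6670    0.3724]
  [  0.1596    1.0995]
Total output x = L · d:
  x_0 = 1.6670·21 + 0.3724·11 = 39.1027
  x_1 = 0.1596·21 + 1.0995·11 = 15.4460

15.4460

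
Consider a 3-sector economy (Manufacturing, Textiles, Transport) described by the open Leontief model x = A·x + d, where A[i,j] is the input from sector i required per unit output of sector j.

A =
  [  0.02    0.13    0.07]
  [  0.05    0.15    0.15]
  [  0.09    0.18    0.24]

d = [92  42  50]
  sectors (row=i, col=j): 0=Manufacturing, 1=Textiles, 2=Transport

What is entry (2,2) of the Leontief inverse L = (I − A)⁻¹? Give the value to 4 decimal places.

Form M = I − A:
  [  0.98   -0.13   -0.07]
  [ -0.05    0.85   -0.15]
  [ -0.09   -0.18    0.76]
Leontief inverse L = M⁻¹:
  [  1.0422    0.1876    0.1330]
  [  0.0867    1.2434    0.2534]
  [  0.1440    0.3167    1.3916]
Total output x = L · d:
  x_0 = 1.0422·92 + 0.1876·42 + 0.1330·50 = 110.4098
  x_1 = 0.0867·92 + 1.2434·42 + 0.2534·50 = 72.8693
  x_2 = 0.1440·92 + 0.3167·42 + 1.3916·50 = 96.1228

L[2,2] = 1.3916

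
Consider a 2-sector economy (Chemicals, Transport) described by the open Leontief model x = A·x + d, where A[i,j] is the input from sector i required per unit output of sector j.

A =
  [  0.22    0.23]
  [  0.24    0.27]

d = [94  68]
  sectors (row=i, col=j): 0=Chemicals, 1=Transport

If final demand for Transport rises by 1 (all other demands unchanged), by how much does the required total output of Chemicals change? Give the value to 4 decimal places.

0.4473

Form M = I − A:
  [  0.78   -0.23]
  [ -0.24    0.73]
Leontief inverse L = M⁻¹:
  [  1.4197    0.4473]
  [  0.4667    1.5169]
Total output x = L · d:
  x_0 = 1.4197·94 + 0.4473·68 = 163.8662
  x_1 = 0.4667·94 + 1.5169·68 = 147.0245
Δx_0 = L[0,1] · Δd_1 = 0.4473 · 1 = 0.4473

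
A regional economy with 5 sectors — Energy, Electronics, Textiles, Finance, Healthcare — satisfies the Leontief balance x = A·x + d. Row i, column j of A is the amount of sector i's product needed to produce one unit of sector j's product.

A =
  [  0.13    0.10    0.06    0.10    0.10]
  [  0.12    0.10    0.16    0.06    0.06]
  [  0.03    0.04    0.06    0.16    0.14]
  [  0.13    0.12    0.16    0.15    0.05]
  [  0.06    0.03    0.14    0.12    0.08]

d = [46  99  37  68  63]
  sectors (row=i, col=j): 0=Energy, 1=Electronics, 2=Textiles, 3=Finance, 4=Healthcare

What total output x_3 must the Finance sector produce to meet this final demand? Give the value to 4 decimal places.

Form M = I − A:
  [  0.87   -0.10   -0.06   -0.10   -0.10]
  [ -0.12    0.90   -0.16   -0.06   -0.06]
  [ -0.03   -0.04    0.94   -0.16   -0.14]
  [ -0.13   -0.12   -0.16    0.85   -0.05]
  [ -0.06   -0.03   -0.14   -0.12    0.92]
Leontief inverse L = M⁻¹:
  [  1.2247    0.1785    0.1723    0.2149    0.1827]
  [  0.2082    1.1749    0.2659    0.1786    0.1494]
  [  0.1099    0.1071    1.1664    0.2698    0.2111]
  [  0.2453    0.2189    0.2974    1.2989    0.1568]
  [  0.1354    0.0948    0.2362    0.2303    1.1563]
Total output x = L · d:
  x_0 = 1.2247·46 + 0.1785·99 + 0.1723·37 + 0.2149·68 + 0.1827·63 = 106.5036
  x_1 = 0.2082·46 + 1.1749·99 + 0.2659·37 + 0.1786·68 + 0.1494·63 = 157.2838
  x_2 = 0.1099·46 + 0.1071·99 + 1.1664·37 + 0.2698·68 + 0.2111·63 = 90.4603
  x_3 = 0.2453·46 + 0.2189·99 + 0.2974·37 + 1.2989·68 + 0.1568·63 = 142.1603
  x_4 = 0.1354·46 + 0.0948·99 + 0.2362·37 + 0.2303·68 + 1.1563·63 = 112.8613

142.1603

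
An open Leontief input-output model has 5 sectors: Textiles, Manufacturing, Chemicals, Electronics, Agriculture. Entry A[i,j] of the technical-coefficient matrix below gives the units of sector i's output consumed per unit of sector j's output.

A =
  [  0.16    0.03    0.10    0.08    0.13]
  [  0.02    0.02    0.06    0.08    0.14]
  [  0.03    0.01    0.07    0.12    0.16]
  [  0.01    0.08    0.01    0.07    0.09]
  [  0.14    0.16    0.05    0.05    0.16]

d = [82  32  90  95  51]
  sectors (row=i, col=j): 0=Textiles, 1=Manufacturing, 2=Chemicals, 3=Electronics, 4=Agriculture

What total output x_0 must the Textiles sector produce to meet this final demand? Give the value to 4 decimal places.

145.7775

Form M = I − A:
  [  0.84   -0.03   -0.10   -0.08   -0.13]
  [ -0.02    0.98   -0.06   -0.08   -0.14]
  [ -0.03   -0.01    0.93   -0.12   -0.16]
  [ -0.01   -0.08   -0.01    0.93   -0.09]
  [ -0.14   -0.16   -0.05   -0.05    0.84]
Leontief inverse L = M⁻¹:
  [  1.2422    0.0931    0.1548    0.1484    0.2531]
  [  0.0665    1.0689    0.0891    0.1209    0.2184]
  [  0.0853    0.0690    1.1043    0.1694    0.2532]
  [  0.0420    0.1160    0.0319    1.1010    0.1499]
  [  0.2273    0.2301    0.1104    0.1234    1.2983]
Total output x = L · d:
  x_0 = 1.2422·82 + 0.0931·32 + 0.1548·90 + 0.1484·95 + 0.2531·51 = 145.7775
  x_1 = 0.0665·82 + 1.0689·32 + 0.0891·90 + 0.1209·95 + 0.2184·51 = 70.3003
  x_2 = 0.0853·82 + 0.0690·32 + 1.1043·90 + 0.1694·95 + 0.2532·51 = 137.5991
  x_3 = 0.0420·82 + 0.1160·32 + 0.0319·90 + 1.1010·95 + 0.1499·51 = 122.2645
  x_4 = 0.2273·82 + 0.2301·32 + 0.1104·90 + 0.1234·95 + 1.2983·51 = 113.8691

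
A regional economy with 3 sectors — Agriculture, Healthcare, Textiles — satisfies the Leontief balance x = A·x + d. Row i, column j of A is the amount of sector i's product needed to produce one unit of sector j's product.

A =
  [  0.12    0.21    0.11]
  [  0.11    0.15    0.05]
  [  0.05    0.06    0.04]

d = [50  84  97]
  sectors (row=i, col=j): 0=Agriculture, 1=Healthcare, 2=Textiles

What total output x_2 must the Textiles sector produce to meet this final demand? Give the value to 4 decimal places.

113.6086

Form M = I − A:
  [  0.88   -0.21   -0.11]
  [ -0.11    0.85   -0.05]
  [ -0.05   -0.06    0.96]
Leontief inverse L = M⁻¹:
  [  1.1828    0.3029    0.1513]
  [  0.1573    1.2211    0.0816]
  [  0.0714    0.0921    1.0546]
Total output x = L · d:
  x_0 = 1.1828·50 + 0.3029·84 + 0.1513·97 = 99.2624
  x_1 = 0.1573·50 + 1.2211·84 + 0.0816·97 = 118.3521
  x_2 = 0.0714·50 + 0.0921·84 + 1.0546·97 = 113.6086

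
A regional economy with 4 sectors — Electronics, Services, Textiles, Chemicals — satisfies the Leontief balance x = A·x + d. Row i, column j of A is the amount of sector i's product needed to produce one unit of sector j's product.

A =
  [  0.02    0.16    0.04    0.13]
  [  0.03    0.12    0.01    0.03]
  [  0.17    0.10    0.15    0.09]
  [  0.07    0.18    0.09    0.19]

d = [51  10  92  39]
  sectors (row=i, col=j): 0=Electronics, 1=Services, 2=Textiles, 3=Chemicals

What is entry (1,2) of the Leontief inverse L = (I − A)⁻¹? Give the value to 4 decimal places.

Form M = I − A:
  [  0.98   -0.16   -0.04   -0.13]
  [ -0.03    0.88   -0.01   -0.03]
  [ -0.17   -0.10    0.85   -0.09]
  [ -0.07   -0.18   -0.09    0.81]
Leontief inverse L = M⁻¹:
  [  1.0535    0.2377    0.0721    0.1859]
  [  0.0428    1.1572    0.0211    0.0521]
  [  0.2291    0.2156    1.2087    0.1791]
  [  0.1260    0.3017    0.1452    1.2821]
Total output x = L · d:
  x_0 = 1.0535·51 + 0.2377·10 + 0.0721·92 + 0.1859·39 = 69.9826
  x_1 = 0.0428·51 + 1.1572·10 + 0.0211·92 + 0.0521·39 = 17.7317
  x_2 = 0.2291·51 + 0.2156·10 + 1.2087·92 + 0.1791·39 = 132.0268
  x_3 = 0.1260·51 + 0.3017·10 + 0.1452·92 + 1.2821·39 = 72.8061

L[1,2] = 0.0211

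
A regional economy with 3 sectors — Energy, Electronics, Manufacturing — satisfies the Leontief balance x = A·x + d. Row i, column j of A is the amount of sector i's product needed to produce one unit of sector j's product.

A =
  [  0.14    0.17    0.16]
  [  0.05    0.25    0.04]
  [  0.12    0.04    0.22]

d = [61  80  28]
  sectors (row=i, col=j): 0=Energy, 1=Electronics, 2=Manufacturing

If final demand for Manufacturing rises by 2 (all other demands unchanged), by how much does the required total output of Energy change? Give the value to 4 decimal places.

Form M = I − A:
  [  0.86   -0.17   -0.16]
  [ -0.05    0.75   -0.04]
  [ -0.12   -0.04    0.78]
Leontief inverse L = M⁻¹:
  [  1.2165    0.2899    0.2644]
  [  0.0913    1.3588    0.0884]
  [  0.1918    0.1143    1.3273]
Total output x = L · d:
  x_0 = 1.2165·61 + 0.2899·80 + 0.2644·28 = 104.8003
  x_1 = 0.0913·61 + 1.3588·80 + 0.0884·28 = 116.7471
  x_2 = 0.1918·61 + 0.1143·80 + 1.3273·28 = 58.0076
Δx_0 = L[0,2] · Δd_2 = 0.2644 · 2 = 0.5288

0.5288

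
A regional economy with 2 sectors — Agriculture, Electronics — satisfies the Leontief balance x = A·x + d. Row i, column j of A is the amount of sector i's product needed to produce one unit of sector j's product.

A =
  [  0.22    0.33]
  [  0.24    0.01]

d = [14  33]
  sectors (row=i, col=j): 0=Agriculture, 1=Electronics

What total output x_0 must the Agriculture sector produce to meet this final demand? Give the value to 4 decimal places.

Form M = I − A:
  [  0.78   -0.33]
  [ -0.24    0.99]
Leontief inverse L = M⁻¹:
  [  1.4286    0.4762]
  [  0.3463    1.1255]
Total output x = L · d:
  x_0 = 1.4286·14 + 0.4762·33 = 35.7143
  x_1 = 0.3463·14 + 1.1255·33 = 41.9913

35.7143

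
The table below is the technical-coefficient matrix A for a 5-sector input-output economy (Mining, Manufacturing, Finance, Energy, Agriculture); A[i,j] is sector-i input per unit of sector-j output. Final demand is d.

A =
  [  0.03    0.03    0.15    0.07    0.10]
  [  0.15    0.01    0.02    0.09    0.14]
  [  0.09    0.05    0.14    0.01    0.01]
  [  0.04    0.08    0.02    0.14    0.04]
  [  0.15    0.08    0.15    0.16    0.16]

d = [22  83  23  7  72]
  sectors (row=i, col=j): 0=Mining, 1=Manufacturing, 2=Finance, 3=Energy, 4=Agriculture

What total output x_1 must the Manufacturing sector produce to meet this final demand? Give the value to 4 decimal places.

Form M = I − A:
  [  0.97   -0.03   -0.15   -0.07   -0.10]
  [ -0.15    0.99   -0.02   -0.09   -0.14]
  [ -0.09   -0.05    0.86   -0.01   -0.01]
  [ -0.04   -0.08   -0.02    0.86   -0.04]
  [ -0.15   -0.08   -0.15   -0.16    0.84]
Leontief inverse L = M⁻¹:
  [  1.0900    0.0664    0.2207    0.1260    0.1495]
  [  0.2115    1.0521    0.1018    0.1675    0.2097]
  [  0.1303    0.0711    1.1957    0.0400    0.0435]
  [  0.0852    0.1094    0.0603    1.1979    0.0861]
  [  0.2543    0.1456    0.2741    0.2738    1.2613]
Total output x = L · d:
  x_0 = 1.0900·22 + 0.0664·83 + 0.2207·23 + 0.1260·7 + 0.1495·72 = 46.2127
  x_1 = 0.2115·22 + 1.0521·83 + 0.1018·23 + 0.1675·7 + 0.2097·72 = 110.5950
  x_2 = 0.1303·22 + 0.0711·83 + 1.1957·23 + 0.0400·7 + 0.0435·72 = 39.6806
  x_3 = 0.0852·22 + 0.1094·83 + 0.0603·23 + 1.1979·7 + 0.0861·72 = 26.9283
  x_4 = 0.2543·22 + 0.1456·83 + 0.2741·23 + 0.2738·7 + 1.2613·72 = 116.7144

110.5950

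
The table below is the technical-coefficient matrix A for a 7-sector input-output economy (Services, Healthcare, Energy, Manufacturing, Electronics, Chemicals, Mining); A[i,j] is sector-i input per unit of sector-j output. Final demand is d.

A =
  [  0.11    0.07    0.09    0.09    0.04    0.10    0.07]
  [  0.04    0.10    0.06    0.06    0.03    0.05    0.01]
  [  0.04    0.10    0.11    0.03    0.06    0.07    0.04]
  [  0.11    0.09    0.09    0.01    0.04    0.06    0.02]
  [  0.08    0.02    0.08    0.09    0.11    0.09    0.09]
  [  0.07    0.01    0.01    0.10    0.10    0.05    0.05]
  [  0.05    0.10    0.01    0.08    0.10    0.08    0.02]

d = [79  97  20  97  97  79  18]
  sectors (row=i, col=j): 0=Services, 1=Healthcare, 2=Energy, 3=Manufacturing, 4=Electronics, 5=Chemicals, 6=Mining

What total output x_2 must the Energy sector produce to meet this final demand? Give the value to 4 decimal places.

Form M = I − A:
  [  0.89   -0.07   -0.09   -0.09   -0.04   -0.10   -0.07]
  [ -0.04    0.90   -0.06   -0.06   -0.03   -0.05   -0.01]
  [ -0.04   -0.10    0.89   -0.03   -0.06   -0.07   -0.04]
  [ -0.11   -0.09   -0.09    0.99   -0.04   -0.06   -0.02]
  [ -0.08   -0.02   -0.08   -0.09    0.89   -0.09   -0.09]
  [ -0.07   -0.01   -0.01   -0.10   -0.10    0.95   -0.05]
  [ -0.05   -0.10   -0.01   -0.08   -0.10   -0.08    0.98]
Leontief inverse L = M⁻¹:
  [  1.1865    0.1428    0.1586    0.1580    0.1084    0.1740    0.1147]
  [  0.0836    1.1453    0.1032    0.0985    0.0680    0.0923    0.0348]
  [  0.0940    0.1572    1.1646    0.0825    0.1143    0.1263    0.0745]
  [  0.1644    0.1443    0.1437    1.0623    0.0888    0.1156    0.0548]
  [  0.1578    0.0883    0.1480    0.1599    1.1851    0.1662    0.1388]
  [  0.1290    0.0567    0.0590    0.1493    0.1521    1.1046    0.0856]
  [  0.1101    0.1512    0.0622    0.1342    0.1542    0.1362    1.0562]
Total output x = L · d:
  x_0 = 1.1865·79 + 0.1428·97 + 0.1586·20 + 0.1580·97 + 0.1084·97 + 0.1740·79 + 0.1147·18 = 152.4143
  x_1 = 0.0836·79 + 1.1453·97 + 0.1032·20 + 0.0985·97 + 0.0680·97 + 0.0923·79 + 0.0348·18 = 143.8325
  x_2 = 0.0940·79 + 0.1572·97 + 1.1646·20 + 0.0825·97 + 0.1143·97 + 0.1263·79 + 0.0745·18 = 76.3731
  x_3 = 0.1644·79 + 0.1443·97 + 0.1437·20 + 1.0623·97 + 0.0888·97 + 0.1156·79 + 0.0548·18 = 151.6456
  x_4 = 0.1578·79 + 0.0883·97 + 0.1480·20 + 0.1599·97 + 1.1851·97 + 0.1662·79 + 0.1388·18 = 170.0907
  x_5 = 0.1290·79 + 0.0567·97 + 0.0590·20 + 0.1493·97 + 0.1521·97 + 1.1046·79 + 0.0856·18 = 134.9075
  x_6 = 0.1101·79 + 0.1512·97 + 0.0622·20 + 0.1342·97 + 0.1542·97 + 0.1362·79 + 1.0562·18 = 82.3480

76.3731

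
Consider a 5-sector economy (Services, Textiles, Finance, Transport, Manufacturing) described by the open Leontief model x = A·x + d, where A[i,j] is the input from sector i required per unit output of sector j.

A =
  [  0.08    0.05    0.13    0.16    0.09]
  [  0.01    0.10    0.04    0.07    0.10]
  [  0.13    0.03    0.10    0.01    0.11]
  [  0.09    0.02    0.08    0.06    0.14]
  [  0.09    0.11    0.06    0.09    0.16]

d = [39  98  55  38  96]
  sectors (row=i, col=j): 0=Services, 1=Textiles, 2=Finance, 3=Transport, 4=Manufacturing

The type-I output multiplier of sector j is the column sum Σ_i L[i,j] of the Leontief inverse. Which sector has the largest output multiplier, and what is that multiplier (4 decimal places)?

Manufacturing (2.0647)

Form M = I − A:
  [  0.92   -0.05   -0.13   -0.16   -0.09]
  [ -0.01    0.90   -0.04   -0.07   -0.10]
  [ -0.13   -0.03    0.90   -0.01   -0.11]
  [ -0.09   -0.02   -0.08    0.94   -0.14]
  [ -0.09   -0.11   -0.06   -0.09    0.84]
Leontief inverse L = M⁻¹:
  [  1.1588    0.1008    0.2054    0.2262    0.2007]
  [  0.0510    1.1398    0.0792    0.1107    0.1700]
  [  0.1904    0.0744    1.1609    0.0688    0.1927]
  [  0.1522    0.0659    0.1395    1.1180    0.2288]
  [  0.1608    0.1724    0.1302    0.1634    1.2725]
Total output x = L · d:
  x_0 = 1.1588·39 + 0.1008·98 + 0.2054·55 + 0.2262·38 + 0.2007·96 = 94.2311
  x_1 = 0.0510·39 + 1.1398·98 + 0.0792·55 + 0.1107·38 + 0.1700·96 = 138.5732
  x_2 = 0.1904·39 + 0.0744·98 + 1.1609·55 + 0.0688·38 + 0.1927·96 = 99.6775
  x_3 = 0.1522·39 + 0.0659·98 + 0.1395·55 + 1.1180·38 + 0.2288·96 = 84.5159
  x_4 = 0.1608·39 + 0.1724·98 + 0.1302·55 + 0.1634·38 + 1.2725·96 = 158.7035
Output multipliers (column sums of L):
  Services: 1.7132
  Textiles: 1.5533
  Finance: 1.7152
  Transport: 1.6871
  Manufacturing: 2.0647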